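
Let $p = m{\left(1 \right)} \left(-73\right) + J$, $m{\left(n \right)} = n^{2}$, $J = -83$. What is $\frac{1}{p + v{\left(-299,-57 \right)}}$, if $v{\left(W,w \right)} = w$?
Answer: $- \frac{1}{213} \approx -0.0046948$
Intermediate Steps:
$p = -156$ ($p = 1^{2} \left(-73\right) - 83 = 1 \left(-73\right) - 83 = -73 - 83 = -156$)
$\frac{1}{p + v{\left(-299,-57 \right)}} = \frac{1}{-156 - 57} = \frac{1}{-213} = - \frac{1}{213}$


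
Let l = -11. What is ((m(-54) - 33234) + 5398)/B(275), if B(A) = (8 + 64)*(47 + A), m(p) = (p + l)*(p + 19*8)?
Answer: -5701/3864 ≈ -1.4754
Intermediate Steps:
m(p) = (-11 + p)*(152 + p) (m(p) = (p - 11)*(p + 19*8) = (-11 + p)*(p + 152) = (-11 + p)*(152 + p))
B(A) = 3384 + 72*A (B(A) = 72*(47 + A) = 3384 + 72*A)
((m(-54) - 33234) + 5398)/B(275) = (((-1672 + (-54)² + 141*(-54)) - 33234) + 5398)/(3384 + 72*275) = (((-1672 + 2916 - 7614) - 33234) + 5398)/(3384 + 19800) = ((-6370 - 33234) + 5398)/23184 = (-39604 + 5398)*(1/23184) = -34206*1/23184 = -5701/3864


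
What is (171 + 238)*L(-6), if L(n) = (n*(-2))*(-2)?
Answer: -9816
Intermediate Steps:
L(n) = 4*n (L(n) = -2*n*(-2) = 4*n)
(171 + 238)*L(-6) = (171 + 238)*(4*(-6)) = 409*(-24) = -9816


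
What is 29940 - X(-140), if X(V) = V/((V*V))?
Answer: 4191601/140 ≈ 29940.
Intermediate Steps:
X(V) = 1/V (X(V) = V/(V**2) = V/V**2 = 1/V)
29940 - X(-140) = 29940 - 1/(-140) = 29940 - 1*(-1/140) = 29940 + 1/140 = 4191601/140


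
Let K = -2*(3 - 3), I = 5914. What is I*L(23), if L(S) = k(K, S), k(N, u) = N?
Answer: 0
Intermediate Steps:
K = 0 (K = -2*0 = 0)
L(S) = 0
I*L(23) = 5914*0 = 0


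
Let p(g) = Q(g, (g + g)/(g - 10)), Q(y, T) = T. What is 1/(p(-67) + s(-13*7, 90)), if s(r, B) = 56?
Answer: 77/4446 ≈ 0.017319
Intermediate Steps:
p(g) = 2*g/(-10 + g) (p(g) = (g + g)/(g - 10) = (2*g)/(-10 + g) = 2*g/(-10 + g))
1/(p(-67) + s(-13*7, 90)) = 1/(2*(-67)/(-10 - 67) + 56) = 1/(2*(-67)/(-77) + 56) = 1/(2*(-67)*(-1/77) + 56) = 1/(134/77 + 56) = 1/(4446/77) = 77/4446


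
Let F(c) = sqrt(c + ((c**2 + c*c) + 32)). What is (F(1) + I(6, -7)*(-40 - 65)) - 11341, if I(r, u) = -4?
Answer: -10921 + sqrt(35) ≈ -10915.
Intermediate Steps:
F(c) = sqrt(32 + c + 2*c**2) (F(c) = sqrt(c + ((c**2 + c**2) + 32)) = sqrt(c + (2*c**2 + 32)) = sqrt(c + (32 + 2*c**2)) = sqrt(32 + c + 2*c**2))
(F(1) + I(6, -7)*(-40 - 65)) - 11341 = (sqrt(32 + 1 + 2*1**2) - 4*(-40 - 65)) - 11341 = (sqrt(32 + 1 + 2*1) - 4*(-105)) - 11341 = (sqrt(32 + 1 + 2) + 420) - 11341 = (sqrt(35) + 420) - 11341 = (420 + sqrt(35)) - 11341 = -10921 + sqrt(35)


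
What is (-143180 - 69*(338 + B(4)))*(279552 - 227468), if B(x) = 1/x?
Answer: -8672988617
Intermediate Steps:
(-143180 - 69*(338 + B(4)))*(279552 - 227468) = (-143180 - 69*(338 + 1/4))*(279552 - 227468) = (-143180 - 69*(338 + ¼))*52084 = (-143180 - 69*1353/4)*52084 = (-143180 - 93357/4)*52084 = -666077/4*52084 = -8672988617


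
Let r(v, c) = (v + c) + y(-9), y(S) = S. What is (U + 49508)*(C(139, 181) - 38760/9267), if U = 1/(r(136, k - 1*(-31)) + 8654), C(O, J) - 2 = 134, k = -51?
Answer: 176611820807376/27062729 ≈ 6.5260e+6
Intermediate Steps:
C(O, J) = 136 (C(O, J) = 2 + 134 = 136)
r(v, c) = -9 + c + v (r(v, c) = (v + c) - 9 = (c + v) - 9 = -9 + c + v)
U = 1/8761 (U = 1/((-9 + (-51 - 1*(-31)) + 136) + 8654) = 1/((-9 + (-51 + 31) + 136) + 8654) = 1/((-9 - 20 + 136) + 8654) = 1/(107 + 8654) = 1/8761 ≈ 0.00011414)
(U + 49508)*(C(139, 181) - 38760/9267) = (1/8761 + 49508)*(136 - 38760/9267) = 433739589*(136 - 38760*1/9267)/8761 = 433739589*(136 - 12920/3089)/8761 = (433739589/8761)*(407184/3089) = 176611820807376/27062729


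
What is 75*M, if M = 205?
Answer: 15375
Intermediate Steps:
75*M = 75*205 = 15375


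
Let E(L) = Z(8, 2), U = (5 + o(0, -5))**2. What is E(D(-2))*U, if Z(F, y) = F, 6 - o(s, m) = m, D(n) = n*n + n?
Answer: 2048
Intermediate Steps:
D(n) = n + n**2 (D(n) = n**2 + n = n + n**2)
o(s, m) = 6 - m
U = 256 (U = (5 + (6 - 1*(-5)))**2 = (5 + (6 + 5))**2 = (5 + 11)**2 = 16**2 = 256)
E(L) = 8
E(D(-2))*U = 8*256 = 2048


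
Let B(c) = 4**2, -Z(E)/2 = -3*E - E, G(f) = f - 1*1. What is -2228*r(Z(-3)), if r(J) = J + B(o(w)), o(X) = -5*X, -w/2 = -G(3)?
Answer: 17824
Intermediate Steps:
G(f) = -1 + f (G(f) = f - 1 = -1 + f)
w = 4 (w = -(-2)*(-1 + 3) = -(-2)*2 = -2*(-2) = 4)
Z(E) = 8*E (Z(E) = -2*(-3*E - E) = -(-8)*E = 8*E)
B(c) = 16
r(J) = 16 + J (r(J) = J + 16 = 16 + J)
-2228*r(Z(-3)) = -2228*(16 + 8*(-3)) = -2228*(16 - 24) = -2228*(-8) = 17824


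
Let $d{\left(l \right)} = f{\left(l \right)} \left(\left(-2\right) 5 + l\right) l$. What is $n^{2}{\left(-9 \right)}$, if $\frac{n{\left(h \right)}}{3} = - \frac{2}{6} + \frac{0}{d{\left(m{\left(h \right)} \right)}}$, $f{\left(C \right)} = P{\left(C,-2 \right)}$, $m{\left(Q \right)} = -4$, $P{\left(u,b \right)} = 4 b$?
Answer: $1$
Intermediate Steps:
$f{\left(C \right)} = -8$ ($f{\left(C \right)} = 4 \left(-2\right) = -8$)
$d{\left(l \right)} = - 8 l \left(-10 + l\right)$ ($d{\left(l \right)} = - 8 \left(\left(-2\right) 5 + l\right) l = - 8 \left(-10 + l\right) l = - 8 l \left(-10 + l\right)$)
$n{\left(h \right)} = -1$ ($n{\left(h \right)} = 3 \left(- \frac{2}{6} + \frac{0}{8 \left(-4\right) \left(10 - -4\right)}\right) = 3 \left(\left(-2\right) \frac{1}{6} + \frac{0}{8 \left(-4\right) \left(10 + 4\right)}\right) = 3 \left(- \frac{1}{3} + \frac{0}{8 \left(-4\right) 14}\right) = 3 \left(- \frac{1}{3} + \frac{0}{-448}\right) = 3 \left(- \frac{1}{3} + 0 \left(- \frac{1}{448}\right)\right) = 3 \left(- \frac{1}{3} + 0\right) = 3 \left(- \frac{1}{3}\right) = -1$)
$n^{2}{\left(-9 \right)} = \left(-1\right)^{2} = 1$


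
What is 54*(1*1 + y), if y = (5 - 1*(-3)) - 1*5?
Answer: 216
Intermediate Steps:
y = 3 (y = (5 + 3) - 5 = 8 - 5 = 3)
54*(1*1 + y) = 54*(1*1 + 3) = 54*(1 + 3) = 54*4 = 216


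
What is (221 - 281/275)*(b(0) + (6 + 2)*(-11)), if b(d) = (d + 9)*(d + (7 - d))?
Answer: -60494/11 ≈ -5499.5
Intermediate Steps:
b(d) = 63 + 7*d (b(d) = (9 + d)*7 = 63 + 7*d)
(221 - 281/275)*(b(0) + (6 + 2)*(-11)) = (221 - 281/275)*((63 + 7*0) + (6 + 2)*(-11)) = (221 - 281*1/275)*((63 + 0) + 8*(-11)) = (221 - 281/275)*(63 - 88) = (60494/275)*(-25) = -60494/11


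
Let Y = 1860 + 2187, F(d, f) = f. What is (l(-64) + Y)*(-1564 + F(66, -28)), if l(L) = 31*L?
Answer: -3284296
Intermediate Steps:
Y = 4047
(l(-64) + Y)*(-1564 + F(66, -28)) = (31*(-64) + 4047)*(-1564 - 28) = (-1984 + 4047)*(-1592) = 2063*(-1592) = -3284296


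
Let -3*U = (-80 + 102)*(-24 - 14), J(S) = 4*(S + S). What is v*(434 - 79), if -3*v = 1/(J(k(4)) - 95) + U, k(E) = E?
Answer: -6232025/189 ≈ -32974.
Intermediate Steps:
J(S) = 8*S (J(S) = 4*(2*S) = 8*S)
U = 836/3 (U = -(-80 + 102)*(-24 - 14)/3 = -22*(-38)/3 = -1/3*(-836) = 836/3 ≈ 278.67)
v = -17555/189 (v = -(1/(8*4 - 95) + 836/3)/3 = -(1/(32 - 95) + 836/3)/3 = -(1/(-63) + 836/3)/3 = -(-1/63 + 836/3)/3 = -1/3*17555/63 = -17555/189 ≈ -92.884)
v*(434 - 79) = -17555*(434 - 79)/189 = -17555/189*355 = -6232025/189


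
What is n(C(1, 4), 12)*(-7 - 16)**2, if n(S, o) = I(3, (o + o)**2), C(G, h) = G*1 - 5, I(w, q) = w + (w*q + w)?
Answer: 917286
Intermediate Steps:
I(w, q) = 2*w + q*w (I(w, q) = w + (q*w + w) = w + (w + q*w) = 2*w + q*w)
C(G, h) = -5 + G (C(G, h) = G - 5 = -5 + G)
n(S, o) = 6 + 12*o**2 (n(S, o) = 3*(2 + (o + o)**2) = 3*(2 + (2*o)**2) = 3*(2 + 4*o**2) = 6 + 12*o**2)
n(C(1, 4), 12)*(-7 - 16)**2 = (6 + 12*12**2)*(-7 - 16)**2 = (6 + 12*144)*(-23)**2 = (6 + 1728)*529 = 1734*529 = 917286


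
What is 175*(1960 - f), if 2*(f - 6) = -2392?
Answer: 551250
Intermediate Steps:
f = -1190 (f = 6 + (1/2)*(-2392) = 6 - 1196 = -1190)
175*(1960 - f) = 175*(1960 - 1*(-1190)) = 175*(1960 + 1190) = 175*3150 = 551250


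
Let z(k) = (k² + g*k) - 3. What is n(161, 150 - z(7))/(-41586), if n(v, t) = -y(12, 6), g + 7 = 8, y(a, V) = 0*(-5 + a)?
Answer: 0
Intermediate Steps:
y(a, V) = 0
g = 1 (g = -7 + 8 = 1)
z(k) = -3 + k + k² (z(k) = (k² + 1*k) - 3 = (k² + k) - 3 = (k + k²) - 3 = -3 + k + k²)
n(v, t) = 0 (n(v, t) = -1*0 = 0)
n(161, 150 - z(7))/(-41586) = 0/(-41586) = 0*(-1/41586) = 0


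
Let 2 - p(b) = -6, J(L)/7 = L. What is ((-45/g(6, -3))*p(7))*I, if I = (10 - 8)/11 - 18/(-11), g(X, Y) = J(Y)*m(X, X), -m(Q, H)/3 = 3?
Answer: -800/231 ≈ -3.4632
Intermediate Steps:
m(Q, H) = -9 (m(Q, H) = -3*3 = -9)
J(L) = 7*L
g(X, Y) = -63*Y (g(X, Y) = (7*Y)*(-9) = -63*Y)
p(b) = 8 (p(b) = 2 - 1*(-6) = 2 + 6 = 8)
I = 20/11 (I = 2*(1/11) - 18*(-1/11) = 2/11 + 18/11 = 20/11 ≈ 1.8182)
((-45/g(6, -3))*p(7))*I = (-45/((-63*(-3)))*8)*(20/11) = (-45/189*8)*(20/11) = (-45*1/189*8)*(20/11) = -5/21*8*(20/11) = -40/21*20/11 = -800/231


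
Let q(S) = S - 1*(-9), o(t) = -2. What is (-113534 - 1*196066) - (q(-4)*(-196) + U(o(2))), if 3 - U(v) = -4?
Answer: -308627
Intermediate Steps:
q(S) = 9 + S (q(S) = S + 9 = 9 + S)
U(v) = 7 (U(v) = 3 - 1*(-4) = 3 + 4 = 7)
(-113534 - 1*196066) - (q(-4)*(-196) + U(o(2))) = (-113534 - 1*196066) - ((9 - 4)*(-196) + 7) = (-113534 - 196066) - (5*(-196) + 7) = -309600 - (-980 + 7) = -309600 - 1*(-973) = -309600 + 973 = -308627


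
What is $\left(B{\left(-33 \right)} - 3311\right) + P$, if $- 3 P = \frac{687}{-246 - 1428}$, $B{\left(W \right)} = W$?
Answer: $- \frac{5597627}{1674} \approx -3343.9$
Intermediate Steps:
$P = \frac{229}{1674}$ ($P = - \frac{687 \frac{1}{-246 - 1428}}{3} = - \frac{687 \frac{1}{-1674}}{3} = - \frac{687 \left(- \frac{1}{1674}\right)}{3} = \left(- \frac{1}{3}\right) \left(- \frac{229}{558}\right) = \frac{229}{1674} \approx 0.1368$)
$\left(B{\left(-33 \right)} - 3311\right) + P = \left(-33 - 3311\right) + \frac{229}{1674} = -3344 + \frac{229}{1674} = - \frac{5597627}{1674}$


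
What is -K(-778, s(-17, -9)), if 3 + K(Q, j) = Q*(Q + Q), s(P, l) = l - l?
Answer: -1210565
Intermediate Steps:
s(P, l) = 0
K(Q, j) = -3 + 2*Q² (K(Q, j) = -3 + Q*(Q + Q) = -3 + Q*(2*Q) = -3 + 2*Q²)
-K(-778, s(-17, -9)) = -(-3 + 2*(-778)²) = -(-3 + 2*605284) = -(-3 + 1210568) = -1*1210565 = -1210565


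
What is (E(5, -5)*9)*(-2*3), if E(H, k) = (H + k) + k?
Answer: 270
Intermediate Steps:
E(H, k) = H + 2*k
(E(5, -5)*9)*(-2*3) = ((5 + 2*(-5))*9)*(-2*3) = ((5 - 10)*9)*(-6) = -5*9*(-6) = -45*(-6) = 270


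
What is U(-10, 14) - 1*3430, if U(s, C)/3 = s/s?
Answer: -3427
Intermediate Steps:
U(s, C) = 3 (U(s, C) = 3*(s/s) = 3*1 = 3)
U(-10, 14) - 1*3430 = 3 - 1*3430 = 3 - 3430 = -3427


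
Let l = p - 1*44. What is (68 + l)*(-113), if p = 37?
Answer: -6893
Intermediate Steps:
l = -7 (l = 37 - 1*44 = 37 - 44 = -7)
(68 + l)*(-113) = (68 - 7)*(-113) = 61*(-113) = -6893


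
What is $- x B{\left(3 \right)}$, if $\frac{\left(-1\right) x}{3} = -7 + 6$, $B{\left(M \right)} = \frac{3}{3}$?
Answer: $-3$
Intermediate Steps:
$B{\left(M \right)} = 1$ ($B{\left(M \right)} = 3 \cdot \frac{1}{3} = 1$)
$x = 3$ ($x = - 3 \left(-7 + 6\right) = \left(-3\right) \left(-1\right) = 3$)
$- x B{\left(3 \right)} = \left(-1\right) 3 \cdot 1 = \left(-3\right) 1 = -3$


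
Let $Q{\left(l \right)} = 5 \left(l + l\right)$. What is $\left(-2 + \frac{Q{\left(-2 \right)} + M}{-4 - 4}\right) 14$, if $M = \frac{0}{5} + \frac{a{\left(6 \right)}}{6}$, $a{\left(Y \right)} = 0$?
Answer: $7$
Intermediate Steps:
$Q{\left(l \right)} = 10 l$ ($Q{\left(l \right)} = 5 \cdot 2 l = 10 l$)
$M = 0$ ($M = \frac{0}{5} + \frac{0}{6} = 0 \cdot \frac{1}{5} + 0 \cdot \frac{1}{6} = 0 + 0 = 0$)
$\left(-2 + \frac{Q{\left(-2 \right)} + M}{-4 - 4}\right) 14 = \left(-2 + \frac{10 \left(-2\right) + 0}{-4 - 4}\right) 14 = \left(-2 + \frac{-20 + 0}{-8}\right) 14 = \left(-2 - - \frac{5}{2}\right) 14 = \left(-2 + \frac{5}{2}\right) 14 = \frac{1}{2} \cdot 14 = 7$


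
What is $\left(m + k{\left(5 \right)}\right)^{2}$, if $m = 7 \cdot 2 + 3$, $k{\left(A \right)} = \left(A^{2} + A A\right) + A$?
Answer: $5184$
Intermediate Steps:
$k{\left(A \right)} = A + 2 A^{2}$ ($k{\left(A \right)} = \left(A^{2} + A^{2}\right) + A = 2 A^{2} + A = A + 2 A^{2}$)
$m = 17$ ($m = 14 + 3 = 17$)
$\left(m + k{\left(5 \right)}\right)^{2} = \left(17 + 5 \left(1 + 2 \cdot 5\right)\right)^{2} = \left(17 + 5 \left(1 + 10\right)\right)^{2} = \left(17 + 5 \cdot 11\right)^{2} = \left(17 + 55\right)^{2} = 72^{2} = 5184$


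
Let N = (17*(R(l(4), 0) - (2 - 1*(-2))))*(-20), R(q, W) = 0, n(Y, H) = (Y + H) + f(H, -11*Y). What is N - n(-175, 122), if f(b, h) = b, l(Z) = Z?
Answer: 1291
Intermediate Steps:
n(Y, H) = Y + 2*H (n(Y, H) = (Y + H) + H = (H + Y) + H = Y + 2*H)
N = 1360 (N = (17*(0 - (2 - 1*(-2))))*(-20) = (17*(0 - (2 + 2)))*(-20) = (17*(0 - 1*4))*(-20) = (17*(0 - 4))*(-20) = (17*(-4))*(-20) = -68*(-20) = 1360)
N - n(-175, 122) = 1360 - (-175 + 2*122) = 1360 - (-175 + 244) = 1360 - 1*69 = 1360 - 69 = 1291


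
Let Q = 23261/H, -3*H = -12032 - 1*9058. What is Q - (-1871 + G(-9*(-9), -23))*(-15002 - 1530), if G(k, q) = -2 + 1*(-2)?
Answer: -217912401739/7030 ≈ -3.0998e+7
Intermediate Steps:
H = 7030 (H = -(-12032 - 1*9058)/3 = -(-12032 - 9058)/3 = -⅓*(-21090) = 7030)
G(k, q) = -4 (G(k, q) = -2 - 2 = -4)
Q = 23261/7030 ≈ 3.3088
Q - (-1871 + G(-9*(-9), -23))*(-15002 - 1530) = 23261/7030 - (-1871 - 4)*(-15002 - 1530) = 23261/7030 - (-1875)*(-16532) = 23261/7030 - 1*30997500 = 23261/7030 - 30997500 = -217912401739/7030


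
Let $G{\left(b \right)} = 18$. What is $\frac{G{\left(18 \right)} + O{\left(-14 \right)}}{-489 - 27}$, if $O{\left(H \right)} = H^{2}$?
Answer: $- \frac{107}{258} \approx -0.41473$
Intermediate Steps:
$\frac{G{\left(18 \right)} + O{\left(-14 \right)}}{-489 - 27} = \frac{18 + \left(-14\right)^{2}}{-489 - 27} = \frac{18 + 196}{-516} = 214 \left(- \frac{1}{516}\right) = - \frac{107}{258}$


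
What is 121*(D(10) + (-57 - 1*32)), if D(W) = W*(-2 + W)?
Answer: -1089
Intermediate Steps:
121*(D(10) + (-57 - 1*32)) = 121*(10*(-2 + 10) + (-57 - 1*32)) = 121*(10*8 + (-57 - 32)) = 121*(80 - 89) = 121*(-9) = -1089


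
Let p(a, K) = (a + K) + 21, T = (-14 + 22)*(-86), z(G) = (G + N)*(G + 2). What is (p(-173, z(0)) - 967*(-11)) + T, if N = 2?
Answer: 9801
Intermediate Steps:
z(G) = (2 + G)² (z(G) = (G + 2)*(G + 2) = (2 + G)*(2 + G) = (2 + G)²)
T = -688 (T = 8*(-86) = -688)
p(a, K) = 21 + K + a (p(a, K) = (K + a) + 21 = 21 + K + a)
(p(-173, z(0)) - 967*(-11)) + T = ((21 + (4 + 0² + 4*0) - 173) - 967*(-11)) - 688 = ((21 + (4 + 0 + 0) - 173) + 10637) - 688 = ((21 + 4 - 173) + 10637) - 688 = (-148 + 10637) - 688 = 10489 - 688 = 9801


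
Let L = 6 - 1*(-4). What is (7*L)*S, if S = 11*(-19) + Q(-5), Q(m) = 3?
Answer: -14420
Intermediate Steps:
L = 10 (L = 6 + 4 = 10)
S = -206 (S = 11*(-19) + 3 = -209 + 3 = -206)
(7*L)*S = (7*10)*(-206) = 70*(-206) = -14420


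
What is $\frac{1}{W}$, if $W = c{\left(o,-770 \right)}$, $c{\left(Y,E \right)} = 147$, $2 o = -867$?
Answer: $\frac{1}{147} \approx 0.0068027$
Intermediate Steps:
$o = - \frac{867}{2}$ ($o = \frac{1}{2} \left(-867\right) = - \frac{867}{2} \approx -433.5$)
$W = 147$
$\frac{1}{W} = \frac{1}{147}$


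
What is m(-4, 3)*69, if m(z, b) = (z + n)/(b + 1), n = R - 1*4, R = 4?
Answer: -69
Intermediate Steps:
n = 0 (n = 4 - 1*4 = 4 - 4 = 0)
m(z, b) = z/(1 + b) (m(z, b) = (z + 0)/(b + 1) = z/(1 + b))
m(-4, 3)*69 = -4/(1 + 3)*69 = -4/4*69 = -4*¼*69 = -1*69 = -69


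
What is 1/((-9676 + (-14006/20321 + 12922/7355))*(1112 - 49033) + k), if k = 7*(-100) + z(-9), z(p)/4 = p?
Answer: 149460955/69294836135128028 ≈ 2.1569e-9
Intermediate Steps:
z(p) = 4*p
k = -736 (k = 7*(-100) + 4*(-9) = -700 - 36 = -736)
1/((-9676 + (-14006/20321 + 12922/7355))*(1112 - 49033) + k) = 1/((-9676 + (-14006/20321 + 12922/7355))*(1112 - 49033) - 736) = 1/((-9676 + (-14006*1/20321 + 12922*(1/7355)))*(-47921) - 736) = 1/((-9676 + (-14006/20321 + 12922/7355))*(-47921) - 736) = 1/((-9676 + 159573832/149460955)*(-47921) - 736) = 1/(-1446024626748/149460955*(-47921) - 736) = 1/(69294946138390908/149460955 - 736) = 1/(69294836135128028/149460955) = 149460955/69294836135128028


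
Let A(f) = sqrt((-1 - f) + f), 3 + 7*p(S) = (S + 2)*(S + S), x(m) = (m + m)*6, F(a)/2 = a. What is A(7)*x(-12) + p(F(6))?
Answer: 333/7 - 144*I ≈ 47.571 - 144.0*I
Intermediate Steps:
F(a) = 2*a
x(m) = 12*m (x(m) = (2*m)*6 = 12*m)
p(S) = -3/7 + 2*S*(2 + S)/7 (p(S) = -3/7 + ((S + 2)*(S + S))/7 = -3/7 + ((2 + S)*(2*S))/7 = -3/7 + (2*S*(2 + S))/7 = -3/7 + 2*S*(2 + S)/7)
A(f) = I (A(f) = sqrt(-1) = I)
A(7)*x(-12) + p(F(6)) = I*(12*(-12)) + (-3/7 + 2*(2*6)**2/7 + 4*(2*6)/7) = I*(-144) + (-3/7 + (2/7)*12**2 + (4/7)*12) = -144*I + (-3/7 + (2/7)*144 + 48/7) = -144*I + (-3/7 + 288/7 + 48/7) = -144*I + 333/7 = 333/7 - 144*I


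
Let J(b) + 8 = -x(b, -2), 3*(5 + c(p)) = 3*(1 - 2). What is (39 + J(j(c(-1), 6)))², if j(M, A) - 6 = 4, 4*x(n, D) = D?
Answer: 3969/4 ≈ 992.25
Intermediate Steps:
x(n, D) = D/4
c(p) = -6 (c(p) = -5 + (3*(1 - 2))/3 = -5 + (3*(-1))/3 = -5 + (⅓)*(-3) = -5 - 1 = -6)
j(M, A) = 10 (j(M, A) = 6 + 4 = 10)
J(b) = -15/2 (J(b) = -8 - (-2)/4 = -8 - 1*(-½) = -8 + ½ = -15/2)
(39 + J(j(c(-1), 6)))² = (39 - 15/2)² = (63/2)² = 3969/4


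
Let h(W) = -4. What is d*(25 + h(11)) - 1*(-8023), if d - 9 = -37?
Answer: 7435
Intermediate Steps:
d = -28 (d = 9 - 37 = -28)
d*(25 + h(11)) - 1*(-8023) = -28*(25 - 4) - 1*(-8023) = -28*21 + 8023 = -588 + 8023 = 7435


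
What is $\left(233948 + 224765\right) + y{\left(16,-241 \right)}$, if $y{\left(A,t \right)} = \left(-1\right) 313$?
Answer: $458400$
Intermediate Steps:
$y{\left(A,t \right)} = -313$
$\left(233948 + 224765\right) + y{\left(16,-241 \right)} = \left(233948 + 224765\right) - 313 = 458713 - 313 = 458400$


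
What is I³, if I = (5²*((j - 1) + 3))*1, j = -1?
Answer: 15625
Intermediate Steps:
I = 25 (I = (5²*((-1 - 1) + 3))*1 = (25*(-2 + 3))*1 = (25*1)*1 = 25*1 = 25)
I³ = 25³ = 15625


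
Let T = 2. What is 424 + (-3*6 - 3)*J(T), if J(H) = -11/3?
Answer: 501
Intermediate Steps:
J(H) = -11/3 (J(H) = -11*1/3 = -11/3)
424 + (-3*6 - 3)*J(T) = 424 + (-3*6 - 3)*(-11/3) = 424 + (-18 - 3)*(-11/3) = 424 - 21*(-11/3) = 424 + 77 = 501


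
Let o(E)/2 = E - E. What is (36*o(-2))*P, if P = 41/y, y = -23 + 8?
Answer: 0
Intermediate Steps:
y = -15
o(E) = 0 (o(E) = 2*(E - E) = 2*0 = 0)
P = -41/15 (P = 41/(-15) = 41*(-1/15) = -41/15 ≈ -2.7333)
(36*o(-2))*P = (36*0)*(-41/15) = 0*(-41/15) = 0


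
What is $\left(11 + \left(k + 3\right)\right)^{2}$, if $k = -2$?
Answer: $144$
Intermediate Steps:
$\left(11 + \left(k + 3\right)\right)^{2} = \left(11 + \left(-2 + 3\right)\right)^{2} = \left(11 + 1\right)^{2} = 12^{2} = 144$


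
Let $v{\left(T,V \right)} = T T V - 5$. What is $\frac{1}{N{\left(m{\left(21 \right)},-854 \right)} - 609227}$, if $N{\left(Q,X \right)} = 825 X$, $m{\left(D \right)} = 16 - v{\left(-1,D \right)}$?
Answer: $- \frac{1}{1313777} \approx -7.6116 \cdot 10^{-7}$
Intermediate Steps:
$v{\left(T,V \right)} = -5 + V T^{2}$ ($v{\left(T,V \right)} = T^{2} V - 5 = V T^{2} - 5 = -5 + V T^{2}$)
$m{\left(D \right)} = 21 - D$ ($m{\left(D \right)} = 16 - \left(-5 + D \left(-1\right)^{2}\right) = 16 - \left(-5 + D 1\right) = 16 - \left(-5 + D\right) = 21 - D$)
$\frac{1}{N{\left(m{\left(21 \right)},-854 \right)} - 609227} = \frac{1}{825 \left(-854\right) - 609227} = \frac{1}{-704550 - 609227} = \frac{1}{-1313777} = - \frac{1}{1313777}$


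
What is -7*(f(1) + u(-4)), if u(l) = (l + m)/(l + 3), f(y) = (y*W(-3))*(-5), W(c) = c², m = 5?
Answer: 322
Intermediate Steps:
f(y) = -45*y (f(y) = (y*(-3)²)*(-5) = (y*9)*(-5) = (9*y)*(-5) = -45*y)
u(l) = (5 + l)/(3 + l) (u(l) = (l + 5)/(l + 3) = (5 + l)/(3 + l))
-7*(f(1) + u(-4)) = -7*(-45*1 + (5 - 4)/(3 - 4)) = -7*(-45 + 1/(-1)) = -7*(-45 - 1*1) = -7*(-45 - 1) = -7*(-46) = 322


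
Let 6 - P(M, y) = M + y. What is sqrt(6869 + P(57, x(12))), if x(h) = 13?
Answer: sqrt(6805) ≈ 82.492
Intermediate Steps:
P(M, y) = 6 - M - y (P(M, y) = 6 - (M + y) = 6 + (-M - y) = 6 - M - y)
sqrt(6869 + P(57, x(12))) = sqrt(6869 + (6 - 1*57 - 1*13)) = sqrt(6869 + (6 - 57 - 13)) = sqrt(6869 - 64) = sqrt(6805)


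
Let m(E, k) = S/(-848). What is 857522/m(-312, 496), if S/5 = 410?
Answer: -363589328/1025 ≈ -3.5472e+5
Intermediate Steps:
S = 2050 (S = 5*410 = 2050)
m(E, k) = -1025/424 (m(E, k) = 2050/(-848) = 2050*(-1/848) = -1025/424)
857522/m(-312, 496) = 857522/(-1025/424) = 857522*(-424/1025) = -363589328/1025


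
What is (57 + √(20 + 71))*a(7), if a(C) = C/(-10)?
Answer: -399/10 - 7*√91/10 ≈ -46.578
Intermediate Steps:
a(C) = -C/10 (a(C) = C*(-⅒) = -C/10)
(57 + √(20 + 71))*a(7) = (57 + √(20 + 71))*(-⅒*7) = (57 + √91)*(-7/10) = -399/10 - 7*√91/10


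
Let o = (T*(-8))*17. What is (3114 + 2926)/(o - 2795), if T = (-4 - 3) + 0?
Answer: -6040/1843 ≈ -3.2773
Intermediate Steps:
T = -7 (T = -7 + 0 = -7)
o = 952 (o = -7*(-8)*17 = 56*17 = 952)
(3114 + 2926)/(o - 2795) = (3114 + 2926)/(952 - 2795) = 6040/(-1843) = 6040*(-1/1843) = -6040/1843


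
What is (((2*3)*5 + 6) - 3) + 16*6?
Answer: 129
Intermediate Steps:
(((2*3)*5 + 6) - 3) + 16*6 = ((6*5 + 6) - 3) + 96 = ((30 + 6) - 3) + 96 = (36 - 3) + 96 = 33 + 96 = 129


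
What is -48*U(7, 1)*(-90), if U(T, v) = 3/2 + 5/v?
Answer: 28080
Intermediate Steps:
U(T, v) = 3/2 + 5/v (U(T, v) = 3*(½) + 5/v = 3/2 + 5/v)
-48*U(7, 1)*(-90) = -48*(3/2 + 5/1)*(-90) = -48*(3/2 + 5*1)*(-90) = -48*(3/2 + 5)*(-90) = -48*13/2*(-90) = -312*(-90) = 28080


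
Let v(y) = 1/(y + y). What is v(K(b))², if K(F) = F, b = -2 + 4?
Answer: 1/16 ≈ 0.062500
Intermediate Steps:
b = 2
v(y) = 1/(2*y)
v(K(b))² = ((½)/2)² = ((½)*(½))² = (¼)² = 1/16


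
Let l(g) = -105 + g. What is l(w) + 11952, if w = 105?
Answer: 11952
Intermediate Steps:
l(w) + 11952 = (-105 + 105) + 11952 = 0 + 11952 = 11952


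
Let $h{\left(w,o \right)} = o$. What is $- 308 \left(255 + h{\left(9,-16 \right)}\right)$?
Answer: $-73612$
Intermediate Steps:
$- 308 \left(255 + h{\left(9,-16 \right)}\right) = - 308 \left(255 - 16\right) = \left(-308\right) 239 = -73612$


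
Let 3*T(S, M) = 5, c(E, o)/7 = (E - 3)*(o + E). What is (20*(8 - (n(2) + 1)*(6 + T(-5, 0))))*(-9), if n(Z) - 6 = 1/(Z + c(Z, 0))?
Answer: 8105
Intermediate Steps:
c(E, o) = 7*(-3 + E)*(E + o) (c(E, o) = 7*((E - 3)*(o + E)) = 7*((-3 + E)*(E + o)) = 7*(-3 + E)*(E + o))
T(S, M) = 5/3 (T(S, M) = (1/3)*5 = 5/3)
n(Z) = 6 + 1/(-20*Z + 7*Z**2) (n(Z) = 6 + 1/(Z + (-21*Z - 21*0 + 7*Z**2 + 7*Z*0)) = 6 + 1/(Z + (-21*Z + 0 + 7*Z**2 + 0)) = 6 + 1/(Z + (-21*Z + 7*Z**2)) = 6 + 1/(-20*Z + 7*Z**2))
(20*(8 - (n(2) + 1)*(6 + T(-5, 0))))*(-9) = (20*(8 - ((1 - 120*2 + 42*2**2)/(2*(-20 + 7*2)) + 1)*(6 + 5/3)))*(-9) = (20*(8 - ((1 - 240 + 42*4)/(2*(-20 + 14)) + 1)*23/3))*(-9) = (20*(8 - ((1/2)*(1 - 240 + 168)/(-6) + 1)*23/3))*(-9) = (20*(8 - ((1/2)*(-1/6)*(-71) + 1)*23/3))*(-9) = (20*(8 - (71/12 + 1)*23/3))*(-9) = (20*(8 - 83*23/(12*3)))*(-9) = (20*(8 - 1*1909/36))*(-9) = (20*(8 - 1909/36))*(-9) = (20*(-1621/36))*(-9) = -8105/9*(-9) = 8105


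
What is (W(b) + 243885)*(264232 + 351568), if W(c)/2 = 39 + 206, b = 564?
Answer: 150486125000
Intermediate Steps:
W(c) = 490 (W(c) = 2*(39 + 206) = 2*245 = 490)
(W(b) + 243885)*(264232 + 351568) = (490 + 243885)*(264232 + 351568) = 244375*615800 = 150486125000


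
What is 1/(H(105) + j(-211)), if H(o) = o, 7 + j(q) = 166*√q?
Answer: 49/2911960 - 83*I*√211/2911960 ≈ 1.6827e-5 - 0.00041403*I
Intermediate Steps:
j(q) = -7 + 166*√q
1/(H(105) + j(-211)) = 1/(105 + (-7 + 166*√(-211))) = 1/(105 + (-7 + 166*(I*√211))) = 1/(105 + (-7 + 166*I*√211)) = 1/(98 + 166*I*√211)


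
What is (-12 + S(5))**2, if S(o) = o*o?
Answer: 169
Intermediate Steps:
S(o) = o**2
(-12 + S(5))**2 = (-12 + 5**2)**2 = (-12 + 25)**2 = 13**2 = 169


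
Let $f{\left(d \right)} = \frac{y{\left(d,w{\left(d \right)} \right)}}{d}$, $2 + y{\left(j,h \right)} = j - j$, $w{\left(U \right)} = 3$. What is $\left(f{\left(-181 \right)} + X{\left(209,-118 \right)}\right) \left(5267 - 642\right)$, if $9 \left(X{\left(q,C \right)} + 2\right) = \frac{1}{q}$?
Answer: $- \frac{3131027875}{340461} \approx -9196.4$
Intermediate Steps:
$y{\left(j,h \right)} = -2$ ($y{\left(j,h \right)} = -2 + \left(j - j\right) = -2 + 0 = -2$)
$X{\left(q,C \right)} = -2 + \frac{1}{9 q}$
$f{\left(d \right)} = - \frac{2}{d}$
$\left(f{\left(-181 \right)} + X{\left(209,-118 \right)}\right) \left(5267 - 642\right) = \left(- \frac{2}{-181} - \left(2 - \frac{1}{9 \cdot 209}\right)\right) \left(5267 - 642\right) = \left(\left(-2\right) \left(- \frac{1}{181}\right) + \left(-2 + \frac{1}{9} \cdot \frac{1}{209}\right)\right) 4625 = \left(\frac{2}{181} + \left(-2 + \frac{1}{1881}\right)\right) 4625 = \left(\frac{2}{181} - \frac{3761}{1881}\right) 4625 = \left(- \frac{676979}{340461}\right) 4625 = - \frac{3131027875}{340461}$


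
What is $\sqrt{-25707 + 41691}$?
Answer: $12 \sqrt{111} \approx 126.43$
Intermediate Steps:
$\sqrt{-25707 + 41691} = \sqrt{15984} = 12 \sqrt{111}$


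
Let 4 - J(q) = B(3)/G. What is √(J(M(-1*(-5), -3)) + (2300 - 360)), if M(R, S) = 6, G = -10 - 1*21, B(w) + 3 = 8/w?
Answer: √16813563/93 ≈ 44.091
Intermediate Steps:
B(w) = -3 + 8/w
G = -31 (G = -10 - 21 = -31)
J(q) = 371/93 (J(q) = 4 - (-3 + 8/3)/(-31) = 4 - (-3 + 8*(⅓))*(-1)/31 = 4 - (-3 + 8/3)*(-1)/31 = 4 - (-1)*(-1)/(3*31) = 4 - 1*1/93 = 4 - 1/93 = 371/93)
√(J(M(-1*(-5), -3)) + (2300 - 360)) = √(371/93 + (2300 - 360)) = √(371/93 + 1940) = √(180791/93) = √16813563/93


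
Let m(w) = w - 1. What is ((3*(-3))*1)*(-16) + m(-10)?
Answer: 133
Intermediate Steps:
m(w) = -1 + w
((3*(-3))*1)*(-16) + m(-10) = ((3*(-3))*1)*(-16) + (-1 - 10) = -9*1*(-16) - 11 = -9*(-16) - 11 = 144 - 11 = 133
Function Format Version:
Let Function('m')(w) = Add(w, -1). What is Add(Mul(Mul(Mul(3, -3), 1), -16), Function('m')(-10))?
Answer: 133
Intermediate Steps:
Function('m')(w) = Add(-1, w)
Add(Mul(Mul(Mul(3, -3), 1), -16), Function('m')(-10)) = Add(Mul(Mul(Mul(3, -3), 1), -16), Add(-1, -10)) = Add(Mul(Mul(-9, 1), -16), -11) = Add(Mul(-9, -16), -11) = Add(144, -11) = 133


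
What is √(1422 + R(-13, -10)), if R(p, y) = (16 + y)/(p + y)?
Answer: 10*√7521/23 ≈ 37.706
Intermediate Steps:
R(p, y) = (16 + y)/(p + y)
√(1422 + R(-13, -10)) = √(1422 + (16 - 10)/(-13 - 10)) = √(1422 + 6/(-23)) = √(1422 - 1/23*6) = √(1422 - 6/23) = √(32700/23) = 10*√7521/23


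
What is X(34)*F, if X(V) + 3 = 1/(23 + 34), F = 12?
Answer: -680/19 ≈ -35.789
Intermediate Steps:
X(V) = -170/57 (X(V) = -3 + 1/(23 + 34) = -3 + 1/57 = -170/57)
X(34)*F = -170/57*12 = -680/19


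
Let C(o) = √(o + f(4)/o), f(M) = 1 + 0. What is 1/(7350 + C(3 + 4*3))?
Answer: 55125/405168637 - √3390/810337274 ≈ 0.00013598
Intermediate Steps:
f(M) = 1
C(o) = √(o + 1/o)
1/(7350 + C(3 + 4*3)) = 1/(7350 + √((3 + 4*3) + 1/(3 + 4*3))) = 1/(7350 + √((3 + 12) + 1/(3 + 12))) = 1/(7350 + √(15 + 1/15)) = 1/(7350 + √(226/15)) = 1/(7350 + √3390/15)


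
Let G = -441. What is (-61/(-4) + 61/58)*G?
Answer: -833931/116 ≈ -7189.1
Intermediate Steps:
(-61/(-4) + 61/58)*G = (-61/(-4) + 61/58)*(-441) = (-61*(-1/4) + 61*(1/58))*(-441) = (61/4 + 61/58)*(-441) = (1891/116)*(-441) = -833931/116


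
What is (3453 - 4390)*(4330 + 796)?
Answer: -4803062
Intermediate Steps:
(3453 - 4390)*(4330 + 796) = -937*5126 = -4803062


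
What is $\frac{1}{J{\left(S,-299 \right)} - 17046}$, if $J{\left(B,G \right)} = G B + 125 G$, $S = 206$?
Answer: $- \frac{1}{116015} \approx -8.6196 \cdot 10^{-6}$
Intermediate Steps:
$J{\left(B,G \right)} = 125 G + B G$ ($J{\left(B,G \right)} = B G + 125 G = 125 G + B G$)
$\frac{1}{J{\left(S,-299 \right)} - 17046} = \frac{1}{- 299 \left(125 + 206\right) - 17046} = \frac{1}{\left(-299\right) 331 - 17046} = \frac{1}{-98969 - 17046} = \frac{1}{-116015} = - \frac{1}{116015}$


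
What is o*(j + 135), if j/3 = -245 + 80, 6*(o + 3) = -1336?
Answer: 81240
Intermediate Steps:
o = -677/3 (o = -3 + (1/6)*(-1336) = -3 - 668/3 = -677/3 ≈ -225.67)
j = -495 (j = 3*(-245 + 80) = 3*(-165) = -495)
o*(j + 135) = -677*(-495 + 135)/3 = -677/3*(-360) = 81240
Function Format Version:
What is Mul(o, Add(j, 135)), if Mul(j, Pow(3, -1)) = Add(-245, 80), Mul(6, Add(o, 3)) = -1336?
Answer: 81240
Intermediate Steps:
o = Rational(-677, 3) (o = Add(-3, Mul(Rational(1, 6), -1336)) = Add(-3, Rational(-668, 3)) = Rational(-677, 3) ≈ -225.67)
j = -495 (j = Mul(3, Add(-245, 80)) = Mul(3, -165) = -495)
Mul(o, Add(j, 135)) = Mul(Rational(-677, 3), Add(-495, 135)) = Mul(Rational(-677, 3), -360) = 81240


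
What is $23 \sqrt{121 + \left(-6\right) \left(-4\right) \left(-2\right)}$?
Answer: $23 \sqrt{73} \approx 196.51$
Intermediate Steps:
$23 \sqrt{121 + \left(-6\right) \left(-4\right) \left(-2\right)} = 23 \sqrt{121 + 24 \left(-2\right)} = 23 \sqrt{121 - 48} = 23 \sqrt{73}$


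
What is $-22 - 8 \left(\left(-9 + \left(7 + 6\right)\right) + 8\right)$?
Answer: $-118$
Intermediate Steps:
$-22 - 8 \left(\left(-9 + \left(7 + 6\right)\right) + 8\right) = -22 - 8 \left(\left(-9 + 13\right) + 8\right) = -22 - 8 \left(4 + 8\right) = -22 - 96 = -118$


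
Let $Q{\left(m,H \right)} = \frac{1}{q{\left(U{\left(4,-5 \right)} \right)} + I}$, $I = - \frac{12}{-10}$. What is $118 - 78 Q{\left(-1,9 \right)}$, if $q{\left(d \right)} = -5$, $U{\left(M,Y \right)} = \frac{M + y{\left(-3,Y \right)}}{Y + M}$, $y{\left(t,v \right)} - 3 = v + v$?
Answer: $\frac{2632}{19} \approx 138.53$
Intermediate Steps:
$I = \frac{6}{5}$ ($I = \left(-12\right) \left(- \frac{1}{10}\right) = \frac{6}{5} \approx 1.2$)
$y{\left(t,v \right)} = 3 + 2 v$ ($y{\left(t,v \right)} = 3 + \left(v + v\right) = 3 + 2 v$)
$U{\left(M,Y \right)} = \frac{3 + M + 2 Y}{M + Y}$ ($U{\left(M,Y \right)} = \frac{M + \left(3 + 2 Y\right)}{Y + M} = \frac{3 + M + 2 Y}{M + Y}$)
$Q{\left(m,H \right)} = - \frac{5}{19}$ ($Q{\left(m,H \right)} = \frac{1}{-5 + \frac{6}{5}} = \frac{1}{- \frac{19}{5}} = - \frac{5}{19}$)
$118 - 78 Q{\left(-1,9 \right)} = 118 - - \frac{390}{19} = 118 + \frac{390}{19} = \frac{2632}{19}$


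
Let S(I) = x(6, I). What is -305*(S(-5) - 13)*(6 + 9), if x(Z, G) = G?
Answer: 82350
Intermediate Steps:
S(I) = I
-305*(S(-5) - 13)*(6 + 9) = -305*(-5 - 13)*(6 + 9) = -(-5490)*15 = -305*(-270) = 82350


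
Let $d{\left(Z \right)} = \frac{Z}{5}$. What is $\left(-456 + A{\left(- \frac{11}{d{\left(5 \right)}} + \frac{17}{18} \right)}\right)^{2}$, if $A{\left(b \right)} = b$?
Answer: $\frac{70375321}{324} \approx 2.1721 \cdot 10^{5}$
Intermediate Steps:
$d{\left(Z \right)} = \frac{Z}{5}$ ($d{\left(Z \right)} = Z \frac{1}{5} = \frac{Z}{5}$)
$\left(-456 + A{\left(- \frac{11}{d{\left(5 \right)}} + \frac{17}{18} \right)}\right)^{2} = \left(-456 + \left(- \frac{11}{\frac{1}{5} \cdot 5} + \frac{17}{18}\right)\right)^{2} = \left(-456 + \left(- \frac{11}{1} + 17 \cdot \frac{1}{18}\right)\right)^{2} = \left(-456 + \left(\left(-11\right) 1 + \frac{17}{18}\right)\right)^{2} = \left(-456 + \left(-11 + \frac{17}{18}\right)\right)^{2} = \left(-456 - \frac{181}{18}\right)^{2} = \left(- \frac{8389}{18}\right)^{2} = \frac{70375321}{324}$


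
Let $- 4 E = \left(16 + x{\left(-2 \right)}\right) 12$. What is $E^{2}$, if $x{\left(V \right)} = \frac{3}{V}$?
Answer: $\frac{7569}{4} \approx 1892.3$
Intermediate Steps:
$E = - \frac{87}{2}$ ($E = - \frac{\left(16 + \frac{3}{-2}\right) 12}{4} = - \frac{\left(16 + 3 \left(- \frac{1}{2}\right)\right) 12}{4} = - \frac{\left(16 - \frac{3}{2}\right) 12}{4} = - \frac{\frac{29}{2} \cdot 12}{4} = \left(- \frac{1}{4}\right) 174 = - \frac{87}{2} \approx -43.5$)
$E^{2} = \left(- \frac{87}{2}\right)^{2} = \frac{7569}{4}$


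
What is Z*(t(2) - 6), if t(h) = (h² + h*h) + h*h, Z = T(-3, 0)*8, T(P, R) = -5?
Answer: -240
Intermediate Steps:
Z = -40 (Z = -5*8 = -40)
t(h) = 3*h² (t(h) = (h² + h²) + h² = 2*h² + h² = 3*h²)
Z*(t(2) - 6) = -40*(3*2² - 6) = -40*(3*4 - 6) = -40*(12 - 6) = -40*6 = -240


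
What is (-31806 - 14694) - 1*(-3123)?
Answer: -43377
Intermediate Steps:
(-31806 - 14694) - 1*(-3123) = -46500 + 3123 = -43377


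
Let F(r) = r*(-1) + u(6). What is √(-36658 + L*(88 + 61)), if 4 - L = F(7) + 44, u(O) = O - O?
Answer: 5*I*√1663 ≈ 203.9*I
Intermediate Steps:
u(O) = 0
F(r) = -r (F(r) = r*(-1) + 0 = -r + 0 = -r)
L = -33 (L = 4 - (-1*7 + 44) = 4 - (-7 + 44) = 4 - 1*37 = 4 - 37 = -33)
√(-36658 + L*(88 + 61)) = √(-36658 - 33*(88 + 61)) = √(-36658 - 33*149) = √(-36658 - 4917) = √(-41575) = 5*I*√1663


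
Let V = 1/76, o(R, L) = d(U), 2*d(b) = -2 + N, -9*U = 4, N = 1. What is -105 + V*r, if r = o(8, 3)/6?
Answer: -95761/912 ≈ -105.00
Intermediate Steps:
U = -4/9 (U = -⅑*4 = -4/9 ≈ -0.44444)
d(b) = -½ (d(b) = (-2 + 1)/2 = (½)*(-1) = -½)
o(R, L) = -½
V = 1/76 ≈ 0.013158
r = -1/12 (r = -½/6 = -½*⅙ = -1/12 ≈ -0.083333)
-105 + V*r = -105 + (1/76)*(-1/12) = -105 - 1/912 = -95761/912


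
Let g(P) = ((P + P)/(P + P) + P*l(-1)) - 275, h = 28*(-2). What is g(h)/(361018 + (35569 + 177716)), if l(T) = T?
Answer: -218/574303 ≈ -0.00037959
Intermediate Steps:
h = -56
g(P) = -274 - P (g(P) = ((P + P)/(P + P) + P*(-1)) - 275 = ((2*P)/((2*P)) - P) - 275 = ((2*P)*(1/(2*P)) - P) - 275 = (1 - P) - 275 = -274 - P)
g(h)/(361018 + (35569 + 177716)) = (-274 - 1*(-56))/(361018 + (35569 + 177716)) = (-274 + 56)/(361018 + 213285) = -218/574303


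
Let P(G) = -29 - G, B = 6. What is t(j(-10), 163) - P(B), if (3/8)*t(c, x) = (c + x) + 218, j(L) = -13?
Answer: 3049/3 ≈ 1016.3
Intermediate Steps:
t(c, x) = 1744/3 + 8*c/3 + 8*x/3 (t(c, x) = 8*((c + x) + 218)/3 = 8*(218 + c + x)/3 = 1744/3 + 8*c/3 + 8*x/3)
t(j(-10), 163) - P(B) = (1744/3 + (8/3)*(-13) + (8/3)*163) - (-29 - 1*6) = (1744/3 - 104/3 + 1304/3) - (-29 - 6) = 2944/3 - 1*(-35) = 2944/3 + 35 = 3049/3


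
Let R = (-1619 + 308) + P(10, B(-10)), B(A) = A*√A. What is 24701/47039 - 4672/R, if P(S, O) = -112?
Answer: 14995043/3937441 ≈ 3.8083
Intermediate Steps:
B(A) = A^(3/2)
R = -1423 (R = (-1619 + 308) - 112 = -1311 - 112 = -1423)
24701/47039 - 4672/R = 24701/47039 - 4672/(-1423) = 24701*(1/47039) - 4672*(-1/1423) = 1453/2767 + 4672/1423 = 14995043/3937441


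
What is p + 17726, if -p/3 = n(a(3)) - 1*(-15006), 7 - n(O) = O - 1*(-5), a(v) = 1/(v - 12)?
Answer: -81895/3 ≈ -27298.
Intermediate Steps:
a(v) = 1/(-12 + v)
n(O) = 2 - O (n(O) = 7 - (O - 1*(-5)) = 7 - (O + 5) = 7 - (5 + O) = 7 + (-5 - O) = 2 - O)
p = -135073/3 (p = -3*((2 - 1/(-12 + 3)) - 1*(-15006)) = -3*((2 - 1/(-9)) + 15006) = -3*((2 - 1*(-⅑)) + 15006) = -3*((2 + ⅑) + 15006) = -3*(19/9 + 15006) = -3*135073/9 = -135073/3 ≈ -45024.)
p + 17726 = -135073/3 + 17726 = -81895/3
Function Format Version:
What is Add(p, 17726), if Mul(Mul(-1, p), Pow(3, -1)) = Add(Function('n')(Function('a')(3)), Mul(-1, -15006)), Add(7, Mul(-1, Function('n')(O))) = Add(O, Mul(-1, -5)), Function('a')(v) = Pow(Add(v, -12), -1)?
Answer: Rational(-81895, 3) ≈ -27298.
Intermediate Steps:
Function('a')(v) = Pow(Add(-12, v), -1)
Function('n')(O) = Add(2, Mul(-1, O)) (Function('n')(O) = Add(7, Mul(-1, Add(O, Mul(-1, -5)))) = Add(7, Mul(-1, Add(O, 5))) = Add(7, Mul(-1, Add(5, O))) = Add(7, Add(-5, Mul(-1, O))) = Add(2, Mul(-1, O)))
p = Rational(-135073, 3) (p = Mul(-3, Add(Add(2, Mul(-1, Pow(Add(-12, 3), -1))), Mul(-1, -15006))) = Mul(-3, Add(Add(2, Mul(-1, Pow(-9, -1))), 15006)) = Mul(-3, Add(Add(2, Mul(-1, Rational(-1, 9))), 15006)) = Mul(-3, Add(Add(2, Rational(1, 9)), 15006)) = Mul(-3, Add(Rational(19, 9), 15006)) = Mul(-3, Rational(135073, 9)) = Rational(-135073, 3) ≈ -45024.)
Add(p, 17726) = Add(Rational(-135073, 3), 17726) = Rational(-81895, 3)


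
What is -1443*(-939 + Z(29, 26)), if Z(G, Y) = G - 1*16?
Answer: 1336218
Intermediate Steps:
Z(G, Y) = -16 + G (Z(G, Y) = G - 16 = -16 + G)
-1443*(-939 + Z(29, 26)) = -1443*(-939 + (-16 + 29)) = -1443*(-939 + 13) = -1443*(-926) = 1336218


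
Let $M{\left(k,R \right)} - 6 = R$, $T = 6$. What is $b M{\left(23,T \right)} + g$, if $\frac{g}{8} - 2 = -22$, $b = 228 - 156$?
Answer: $704$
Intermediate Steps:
$M{\left(k,R \right)} = 6 + R$
$b = 72$ ($b = 228 - 156 = 72$)
$g = -160$ ($g = 16 + 8 \left(-22\right) = 16 - 176 = -160$)
$b M{\left(23,T \right)} + g = 72 \left(6 + 6\right) - 160 = 72 \cdot 12 - 160 = 864 - 160 = 704$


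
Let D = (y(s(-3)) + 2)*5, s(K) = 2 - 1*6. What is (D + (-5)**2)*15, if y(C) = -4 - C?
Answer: 525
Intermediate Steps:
s(K) = -4 (s(K) = 2 - 6 = -4)
D = 10 (D = ((-4 - 1*(-4)) + 2)*5 = ((-4 + 4) + 2)*5 = (0 + 2)*5 = 2*5 = 10)
(D + (-5)**2)*15 = (10 + (-5)**2)*15 = (10 + 25)*15 = 35*15 = 525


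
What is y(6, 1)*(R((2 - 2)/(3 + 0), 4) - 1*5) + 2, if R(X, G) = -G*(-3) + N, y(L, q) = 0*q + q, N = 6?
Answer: 15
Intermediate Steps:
y(L, q) = q (y(L, q) = 0 + q = q)
R(X, G) = 6 + 3*G (R(X, G) = -G*(-3) + 6 = -(-3)*G + 6 = 3*G + 6 = 6 + 3*G)
y(6, 1)*(R((2 - 2)/(3 + 0), 4) - 1*5) + 2 = 1*((6 + 3*4) - 1*5) + 2 = 1*((6 + 12) - 5) + 2 = 1*(18 - 5) + 2 = 1*13 + 2 = 13 + 2 = 15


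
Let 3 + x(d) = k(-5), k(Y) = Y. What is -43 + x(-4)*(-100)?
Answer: 757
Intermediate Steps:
x(d) = -8 (x(d) = -3 - 5 = -8)
-43 + x(-4)*(-100) = -43 - 8*(-100) = -43 + 800 = 757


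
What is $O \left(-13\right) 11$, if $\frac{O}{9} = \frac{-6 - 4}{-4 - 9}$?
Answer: $-990$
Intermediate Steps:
$O = \frac{90}{13}$ ($O = 9 \frac{-6 - 4}{-4 - 9} = 9 \left(- \frac{10}{-13}\right) = 9 \left(\left(-10\right) \left(- \frac{1}{13}\right)\right) = 9 \cdot \frac{10}{13} = \frac{90}{13} \approx 6.9231$)
$O \left(-13\right) 11 = \frac{90}{13} \left(-13\right) 11 = \left(-90\right) 11 = -990$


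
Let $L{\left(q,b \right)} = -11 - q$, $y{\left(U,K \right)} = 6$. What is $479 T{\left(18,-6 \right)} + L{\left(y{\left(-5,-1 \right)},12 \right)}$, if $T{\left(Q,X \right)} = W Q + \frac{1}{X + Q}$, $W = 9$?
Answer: $\frac{931451}{12} \approx 77621.0$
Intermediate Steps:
$T{\left(Q,X \right)} = \frac{1}{Q + X} + 9 Q$ ($T{\left(Q,X \right)} = 9 Q + \frac{1}{X + Q} = 9 Q + \frac{1}{Q + X} = \frac{1}{Q + X} + 9 Q$)
$479 T{\left(18,-6 \right)} + L{\left(y{\left(-5,-1 \right)},12 \right)} = 479 \frac{1 + 9 \cdot 18^{2} + 9 \cdot 18 \left(-6\right)}{18 - 6} - 17 = 479 \frac{1 + 9 \cdot 324 - 972}{12} - 17 = 479 \frac{1 + 2916 - 972}{12} - 17 = 479 \cdot \frac{1}{12} \cdot 1945 - 17 = 479 \cdot \frac{1945}{12} - 17 = \frac{931655}{12} - 17 = \frac{931451}{12}$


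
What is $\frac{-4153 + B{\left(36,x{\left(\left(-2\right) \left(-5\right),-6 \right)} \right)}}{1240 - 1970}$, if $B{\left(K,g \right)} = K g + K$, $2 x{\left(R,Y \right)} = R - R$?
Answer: $\frac{4117}{730} \approx 5.6397$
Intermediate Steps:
$x{\left(R,Y \right)} = 0$ ($x{\left(R,Y \right)} = \frac{R - R}{2} = \frac{1}{2} \cdot 0 = 0$)
$B{\left(K,g \right)} = K + K g$
$\frac{-4153 + B{\left(36,x{\left(\left(-2\right) \left(-5\right),-6 \right)} \right)}}{1240 - 1970} = \frac{-4153 + 36 \left(1 + 0\right)}{1240 - 1970} = \frac{-4153 + 36 \cdot 1}{-730} = \left(-4153 + 36\right) \left(- \frac{1}{730}\right) = \left(-4117\right) \left(- \frac{1}{730}\right) = \frac{4117}{730}$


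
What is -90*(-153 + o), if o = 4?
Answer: 13410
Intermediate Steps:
-90*(-153 + o) = -90*(-153 + 4) = -90*(-149) = 13410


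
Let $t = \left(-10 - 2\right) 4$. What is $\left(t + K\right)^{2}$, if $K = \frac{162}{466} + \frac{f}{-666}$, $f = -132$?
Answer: $\frac{1506282472249}{668894769} \approx 2251.9$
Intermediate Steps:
$t = -48$ ($t = \left(-12\right) 4 = -48$)
$K = \frac{14117}{25863}$ ($K = \frac{162}{466} - \frac{132}{-666} = 162 \cdot \frac{1}{466} - - \frac{22}{111} = \frac{81}{233} + \frac{22}{111} = \frac{14117}{25863} \approx 0.54584$)
$\left(t + K\right)^{2} = \left(-48 + \frac{14117}{25863}\right)^{2} = \left(- \frac{1227307}{25863}\right)^{2} = \frac{1506282472249}{668894769}$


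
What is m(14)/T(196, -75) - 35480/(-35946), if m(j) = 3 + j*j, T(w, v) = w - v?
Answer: 8384167/4870683 ≈ 1.7214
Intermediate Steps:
m(j) = 3 + j²
m(14)/T(196, -75) - 35480/(-35946) = (3 + 14²)/(196 - 1*(-75)) - 35480/(-35946) = (3 + 196)/(196 + 75) - 35480*(-1/35946) = 199/271 + 17740/17973 = 8384167/4870683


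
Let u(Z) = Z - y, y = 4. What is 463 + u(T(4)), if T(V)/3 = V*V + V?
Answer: 519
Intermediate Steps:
T(V) = 3*V + 3*V² (T(V) = 3*(V*V + V) = 3*(V² + V) = 3*(V + V²) = 3*V + 3*V²)
u(Z) = -4 + Z (u(Z) = Z - 1*4 = Z - 4 = -4 + Z)
463 + u(T(4)) = 463 + (-4 + 3*4*(1 + 4)) = 463 + (-4 + 3*4*5) = 463 + (-4 + 60) = 463 + 56 = 519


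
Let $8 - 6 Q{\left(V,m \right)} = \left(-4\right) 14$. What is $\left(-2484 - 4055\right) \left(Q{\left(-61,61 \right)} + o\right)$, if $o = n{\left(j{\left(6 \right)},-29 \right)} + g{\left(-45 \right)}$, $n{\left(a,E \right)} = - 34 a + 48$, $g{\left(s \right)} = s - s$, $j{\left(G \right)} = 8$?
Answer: $\frac{4184960}{3} \approx 1.395 \cdot 10^{6}$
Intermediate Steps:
$g{\left(s \right)} = 0$
$n{\left(a,E \right)} = 48 - 34 a$
$Q{\left(V,m \right)} = \frac{32}{3}$ ($Q{\left(V,m \right)} = \frac{4}{3} - \frac{\left(-4\right) 14}{6} = \frac{4}{3} - - \frac{28}{3} = \frac{4}{3} + \frac{28}{3} = \frac{32}{3}$)
$o = -224$ ($o = \left(48 - 272\right) + 0 = -224 + 0 = -224$)
$\left(-2484 - 4055\right) \left(Q{\left(-61,61 \right)} + o\right) = \left(-2484 - 4055\right) \left(\frac{32}{3} - 224\right) = \left(-6539\right) \left(- \frac{640}{3}\right) = \frac{4184960}{3}$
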